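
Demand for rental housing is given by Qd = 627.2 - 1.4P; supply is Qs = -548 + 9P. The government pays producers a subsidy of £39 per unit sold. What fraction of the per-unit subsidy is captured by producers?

Pre-subsidy: 627.2 - 1.4P = -548 + 9P gives P* = 113, Q* = 469.
With the subsidy, sellers receive Ps = Pb + 39 for each unit, where Pb is the price buyers pay.
Supply in terms of Pb becomes Qs = -548 + 9(Pb + 39) = -197 + 9Pb. Setting this equal to demand: 627.2 - 1.4Pb = -197 + 9Pb, so Pb = 79.25.
Sellers receive Ps = 79.25 + 39 = 118.25; Q' = 627.2 − 1.4·79.25 = 516.25.
Buyers' price falls by P* − Pb = 113 − 79.25 = 33.75; sellers' price rises by Ps − P* = 118.25 − 113 = 5.25.
So producers capture 5.25/39 = 7/52 of each unit of subsidy.

Producer share = 7/52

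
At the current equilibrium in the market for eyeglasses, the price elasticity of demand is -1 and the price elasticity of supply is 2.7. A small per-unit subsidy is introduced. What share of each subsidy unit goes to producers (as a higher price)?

Producer share = 10/37

For a small subsidy around the equilibrium, the benefit split depends on the relative slopes, which at a point are proportional to the elasticities.
Buyer share = εs/(εs + |εd|) = 2.7/(2.7 + 1) = 27/37; seller share = |εd|/(εs + |εd|) = 10/37.
So producers capture 10/37 of the subsidy.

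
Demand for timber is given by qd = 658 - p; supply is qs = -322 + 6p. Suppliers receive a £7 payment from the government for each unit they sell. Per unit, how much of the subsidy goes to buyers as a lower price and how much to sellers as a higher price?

Buyers gain £6 per unit; sellers gain £1 per unit

Pre-subsidy: 658 - p = -322 + 6p gives p* = 140, q* = 518.
With the subsidy, sellers receive ps = pb + 7 for each unit, where pb is the price buyers pay.
Supply in terms of pb becomes qs = -322 + 6(pb + 7) = -280 + 6pb. Setting this equal to demand: 658 - pb = -280 + 6pb, so pb = 134.
Sellers receive ps = 134 + 7 = 141; q' = 658 − 1·134 = 524.
Buyers' price falls by p* − pb = 140 − 134 = 6; sellers' price rises by ps − p* = 141 − 140 = 1.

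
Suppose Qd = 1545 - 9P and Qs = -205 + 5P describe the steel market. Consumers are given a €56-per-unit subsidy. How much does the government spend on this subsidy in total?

Government cost = €33600

Pre-subsidy: 1545 - 9P = -205 + 5P gives P* = 125, Q* = 420.
With the rebate, buyers effectively pay Pb = Ps − 56, where Ps is the price sellers receive.
Demand in terms of Ps becomes Qd = 1545 − 9(Ps − 56) = 2049 - 9Ps. Setting this equal to supply: 2049 - 9Ps = -205 + 5Ps, so Ps = 161.
Buyers pay Pb = 161 − 56 = 105; Q' = -205 + 5·161 = 600.
Government outlay = subsidy × quantity = 56 × 600 = 33600.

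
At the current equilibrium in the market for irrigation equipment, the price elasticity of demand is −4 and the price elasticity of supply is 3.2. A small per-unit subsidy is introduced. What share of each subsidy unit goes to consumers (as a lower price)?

For a small subsidy around the equilibrium, the benefit split depends on the relative slopes, which at a point are proportional to the elasticities.
Buyer share = εs/(εs + |εd|) = 3.2/(3.2 + 4) = 4/9; seller share = |εd|/(εs + |εd|) = 5/9.

Consumer share = 4/9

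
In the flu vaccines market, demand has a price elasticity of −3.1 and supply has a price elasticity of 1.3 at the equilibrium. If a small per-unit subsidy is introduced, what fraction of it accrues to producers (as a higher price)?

Producer share = 31/44

For a small subsidy around the equilibrium, the benefit split depends on the relative slopes, which at a point are proportional to the elasticities.
Buyer share = εs/(εs + |εd|) = 1.3/(1.3 + 3.1) = 13/44; seller share = |εd|/(εs + |εd|) = 31/44.
So producers capture 31/44 of the subsidy.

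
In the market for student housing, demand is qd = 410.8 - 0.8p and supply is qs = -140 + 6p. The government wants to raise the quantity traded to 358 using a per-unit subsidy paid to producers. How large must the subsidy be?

At q = 358, invert demand for the buyer price: pb = (410.8 − 358)/0.8 = 66; invert supply for the seller price: ps = (358 − (-140))/6 = 83.
The subsidy must fill the gap: s = ps − pb = 83 − 66 = 17.

Required subsidy s = 17 per unit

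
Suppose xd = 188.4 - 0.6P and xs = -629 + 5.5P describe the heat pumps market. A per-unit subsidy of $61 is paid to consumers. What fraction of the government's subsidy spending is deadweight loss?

DWL / government spending = 11/94

Pre-subsidy: 188.4 - 0.6P = -629 + 5.5P gives P* = 134, x* = 108.
With the rebate, buyers effectively pay Pb = Ps − 61, where Ps is the price sellers receive.
Demand in terms of Ps becomes xd = 188.4 − 0.6(Ps − 61) = 225 - 0.6Ps. Setting this equal to supply: 225 - 0.6Ps = -629 + 5.5Ps, so Ps = 140.
Buyers pay Pb = 140 − 61 = 79; x' = -629 + 5.5·140 = 141.
ΔCS = ½(108 + 141)(134 − 79) = 6847.5; ΔPS = ½(108 + 141)(140 − 134) = 747.
Government spending = 61 × 141 = 8601.
DWL = ½ × 61 × (141 − 108) = 1006.5; fraction = 1006.5 / 8601 = 11/94.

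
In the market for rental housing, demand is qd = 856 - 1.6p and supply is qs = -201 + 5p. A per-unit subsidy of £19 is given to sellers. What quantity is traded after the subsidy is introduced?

Pre-subsidy: 856 - 1.6p = -201 + 5p gives p* = 5285/33, q* = 19792/33.
With the subsidy, sellers receive ps = pb + 19 for each unit, where pb is the price buyers pay.
Supply in terms of pb becomes qs = -201 + 5(pb + 19) = -106 + 5pb. Setting this equal to demand: 856 - 1.6pb = -106 + 5pb, so pb = 4810/33.
Sellers receive ps = 4810/33 + 19 = 5437/33; q' = 856 − 1.6·(4810/33) = 20552/33.

q' = 20552/33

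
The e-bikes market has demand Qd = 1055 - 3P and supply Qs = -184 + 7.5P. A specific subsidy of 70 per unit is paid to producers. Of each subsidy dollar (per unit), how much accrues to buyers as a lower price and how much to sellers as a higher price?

Buyers gain 50 per unit; sellers gain 20 per unit

Pre-subsidy: 1055 - 3P = -184 + 7.5P gives P* = 118, Q* = 701.
With the subsidy, sellers receive Ps = Pb + 70 for each unit, where Pb is the price buyers pay.
Supply in terms of Pb becomes Qs = -184 + 7.5(Pb + 70) = 341 + 7.5Pb. Setting this equal to demand: 1055 - 3Pb = 341 + 7.5Pb, so Pb = 68.
Sellers receive Ps = 68 + 70 = 138; Q' = 1055 − 3·68 = 851.
Buyers' price falls by P* − Pb = 118 − 68 = 50; sellers' price rises by Ps − P* = 138 − 118 = 20.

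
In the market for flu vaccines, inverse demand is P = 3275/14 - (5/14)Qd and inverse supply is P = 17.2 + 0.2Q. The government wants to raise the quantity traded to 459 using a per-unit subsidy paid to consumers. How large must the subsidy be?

At Q = 459, from the demand curve buyers pay Pb = 3275/14 − (5/14)·459 = 70; from the supply curve sellers need Ps = 17.2 + 0.2·459 = 109.
The subsidy must fill the gap: s = Ps − Pb = 109 − 70 = 39.

Required subsidy s = 39 per unit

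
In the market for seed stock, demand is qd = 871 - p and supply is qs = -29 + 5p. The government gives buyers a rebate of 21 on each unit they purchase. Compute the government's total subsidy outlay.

Pre-subsidy: 871 - p = -29 + 5p gives p* = 150, q* = 721.
With the rebate, buyers effectively pay pb = ps − 21, where ps is the price sellers receive.
Demand in terms of ps becomes qd = 871 − 1(ps − 21) = 892 - ps. Setting this equal to supply: 892 - ps = -29 + 5ps, so ps = 153.5.
Buyers pay pb = 153.5 − 21 = 132.5; q' = -29 + 5·153.5 = 738.5.
Government outlay = subsidy × quantity = 21 × 738.5 = 15508.5.

Government cost = 15508.5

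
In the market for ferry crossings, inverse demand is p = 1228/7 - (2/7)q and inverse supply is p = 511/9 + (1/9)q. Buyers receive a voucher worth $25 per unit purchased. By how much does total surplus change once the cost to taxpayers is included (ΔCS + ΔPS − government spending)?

Net change in total surplus = -$787.5

Pre-subsidy: 1228/7 - (2/7)q = 511/9 + (1/9)q gives q* = 299 and p* = 90.
With the rebate, buyers effectively pay pb = ps − 25, where ps is the price sellers receive.
On the curves, pb = 1228/7 - (2/7)q and ps = 511/9 + (1/9)q; the wedge ps − pb = 25 gives 511/9 + (1/9)q − (1228/7 - (2/7)q) = 25, so q' = 362.
Then pb = 1228/7 − (2/7)·362 = 72 and ps = 511/9 + (1/9)·362 = 97.
ΔCS = ½(299 + 362)(90 − 72) = 5949; ΔPS = ½(299 + 362)(97 − 90) = 2313.5.
Government spending = 25 × 362 = 9050.
Net change = 5949 + 2313.5 − 9050 = -787.5. The loss equals the DWL triangle ½·25·63.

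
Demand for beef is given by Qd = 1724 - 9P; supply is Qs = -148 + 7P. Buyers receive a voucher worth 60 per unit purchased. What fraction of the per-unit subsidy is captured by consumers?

Consumer share = 0.4375

Pre-subsidy: 1724 - 9P = -148 + 7P gives P* = 117, Q* = 671.
With the rebate, buyers effectively pay Pb = Ps − 60, where Ps is the price sellers receive.
Demand in terms of Ps becomes Qd = 1724 − 9(Ps − 60) = 2264 - 9Ps. Setting this equal to supply: 2264 - 9Ps = -148 + 7Ps, so Ps = 150.75.
Buyers pay Pb = 150.75 − 60 = 90.75; Q' = -148 + 7·150.75 = 907.25.
Buyers' price falls by P* − Pb = 117 − 90.75 = 26.25; sellers' price rises by Ps − P* = 150.75 − 117 = 33.75.
So consumers capture 26.25/60 = 0.4375 of each unit of subsidy.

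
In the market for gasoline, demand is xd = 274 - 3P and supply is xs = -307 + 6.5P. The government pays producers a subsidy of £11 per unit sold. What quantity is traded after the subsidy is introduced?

Pre-subsidy: 274 - 3P = -307 + 6.5P gives P* = 1162/19, x* = 1720/19.
With the subsidy, sellers receive Ps = Pb + 11 for each unit, where Pb is the price buyers pay.
Supply in terms of Pb becomes xs = -307 + 6.5(Pb + 11) = -235.5 + 6.5Pb. Setting this equal to demand: 274 - 3Pb = -235.5 + 6.5Pb, so Pb = 1019/19.
Sellers receive Ps = 1019/19 + 11 = 1228/19; x' = 274 − 3·(1019/19) = 2149/19.

x' = 2149/19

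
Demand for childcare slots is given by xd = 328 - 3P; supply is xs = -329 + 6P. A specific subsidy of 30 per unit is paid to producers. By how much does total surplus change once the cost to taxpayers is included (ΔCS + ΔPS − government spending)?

Pre-subsidy: 328 - 3P = -329 + 6P gives P* = 73, x* = 109.
With the subsidy, sellers receive Ps = Pb + 30 for each unit, where Pb is the price buyers pay.
Supply in terms of Pb becomes xs = -329 + 6(Pb + 30) = -149 + 6Pb. Setting this equal to demand: 328 - 3Pb = -149 + 6Pb, so Pb = 53.
Sellers receive Ps = 53 + 30 = 83; x' = 328 − 3·53 = 169.
ΔCS = ½(109 + 169)(73 − 53) = 2780; ΔPS = ½(109 + 169)(83 − 73) = 1390.
Government spending = 30 × 169 = 5070.
Net change = 2780 + 1390 − 5070 = -900. The loss equals the DWL triangle ½·30·60.

Net change in total surplus = -900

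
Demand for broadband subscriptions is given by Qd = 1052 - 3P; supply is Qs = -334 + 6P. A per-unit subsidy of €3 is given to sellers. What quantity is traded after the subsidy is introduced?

Pre-subsidy: 1052 - 3P = -334 + 6P gives P* = 154, Q* = 590.
With the subsidy, sellers receive Ps = Pb + 3 for each unit, where Pb is the price buyers pay.
Supply in terms of Pb becomes Qs = -334 + 6(Pb + 3) = -316 + 6Pb. Setting this equal to demand: 1052 - 3Pb = -316 + 6Pb, so Pb = 152.
Sellers receive Ps = 152 + 3 = 155; Q' = 1052 − 3·152 = 596.

Q' = 596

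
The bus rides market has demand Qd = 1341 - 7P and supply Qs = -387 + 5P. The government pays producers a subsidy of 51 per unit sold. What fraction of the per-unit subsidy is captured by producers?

Producer share = 7/12

Pre-subsidy: 1341 - 7P = -387 + 5P gives P* = 144, Q* = 333.
With the subsidy, sellers receive Ps = Pb + 51 for each unit, where Pb is the price buyers pay.
Supply in terms of Pb becomes Qs = -387 + 5(Pb + 51) = -132 + 5Pb. Setting this equal to demand: 1341 - 7Pb = -132 + 5Pb, so Pb = 122.75.
Sellers receive Ps = 122.75 + 51 = 173.75; Q' = 1341 − 7·122.75 = 481.75.
Buyers' price falls by P* − Pb = 144 − 122.75 = 21.25; sellers' price rises by Ps − P* = 173.75 − 144 = 29.75.
So producers capture 29.75/51 = 7/12 of each unit of subsidy.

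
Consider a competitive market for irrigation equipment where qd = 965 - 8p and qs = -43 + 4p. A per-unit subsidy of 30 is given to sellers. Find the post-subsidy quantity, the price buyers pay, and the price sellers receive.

q' = 373; buyers pay 74; sellers receive 104

Pre-subsidy: 965 - 8p = -43 + 4p gives p* = 84, q* = 293.
With the subsidy, sellers receive ps = pb + 30 for each unit, where pb is the price buyers pay.
Supply in terms of pb becomes qs = -43 + 4(pb + 30) = 77 + 4pb. Setting this equal to demand: 965 - 8pb = 77 + 4pb, so pb = 74.
Sellers receive ps = 74 + 30 = 104; q' = 965 − 8·74 = 373.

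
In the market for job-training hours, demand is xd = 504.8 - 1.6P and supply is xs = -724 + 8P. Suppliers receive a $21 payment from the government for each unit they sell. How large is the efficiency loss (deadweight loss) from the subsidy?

Deadweight loss = $294

Pre-subsidy: 504.8 - 1.6P = -724 + 8P gives P* = 128, x* = 300.
With the subsidy, sellers receive Ps = Pb + 21 for each unit, where Pb is the price buyers pay.
Supply in terms of Pb becomes xs = -724 + 8(Pb + 21) = -556 + 8Pb. Setting this equal to demand: 504.8 - 1.6Pb = -556 + 8Pb, so Pb = 110.5.
Sellers receive Ps = 110.5 + 21 = 131.5; x' = 504.8 − 1.6·110.5 = 328.
The subsidy expands output by 328 − 300 = 28 past the efficient level; on those units the gap between marginal cost and willingness to pay runs from 0 up to 21.
DWL = ½ × 21 × 28 = 294.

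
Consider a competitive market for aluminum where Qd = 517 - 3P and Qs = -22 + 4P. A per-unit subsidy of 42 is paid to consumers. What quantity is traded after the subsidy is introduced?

Pre-subsidy: 517 - 3P = -22 + 4P gives P* = 77, Q* = 286.
With the rebate, buyers effectively pay Pb = Ps − 42, where Ps is the price sellers receive.
Demand in terms of Ps becomes Qd = 517 − 3(Ps − 42) = 643 - 3Ps. Setting this equal to supply: 643 - 3Ps = -22 + 4Ps, so Ps = 95.
Buyers pay Pb = 95 − 42 = 53; Q' = -22 + 4·95 = 358.

Q' = 358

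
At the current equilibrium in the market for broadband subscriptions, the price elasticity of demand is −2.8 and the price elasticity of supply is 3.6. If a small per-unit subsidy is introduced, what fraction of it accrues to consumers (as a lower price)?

For a small subsidy around the equilibrium, the benefit split depends on the relative slopes, which at a point are proportional to the elasticities.
Buyer share = εs/(εs + |εd|) = 3.6/(3.6 + 2.8) = 0.5625; seller share = |εd|/(εs + |εd|) = 0.4375.

Consumer share = 0.5625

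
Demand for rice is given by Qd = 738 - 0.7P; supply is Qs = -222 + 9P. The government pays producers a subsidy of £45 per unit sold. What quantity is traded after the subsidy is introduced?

Q' = 67701/97

Pre-subsidy: 738 - 0.7P = -222 + 9P gives P* = 9600/97, Q* = 64866/97.
With the subsidy, sellers receive Ps = Pb + 45 for each unit, where Pb is the price buyers pay.
Supply in terms of Pb becomes Qs = -222 + 9(Pb + 45) = 183 + 9Pb. Setting this equal to demand: 738 - 0.7Pb = 183 + 9Pb, so Pb = 5550/97.
Sellers receive Ps = 5550/97 + 45 = 9915/97; Q' = 738 − 0.7·(5550/97) = 67701/97.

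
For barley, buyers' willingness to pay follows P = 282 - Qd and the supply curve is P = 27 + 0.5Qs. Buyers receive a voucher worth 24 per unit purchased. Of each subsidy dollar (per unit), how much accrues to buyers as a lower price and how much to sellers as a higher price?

Buyers gain 16 per unit; sellers gain 8 per unit

Pre-subsidy: 282 - Q = 27 + 0.5Q gives Q* = 170 and P* = 112.
With the rebate, buyers effectively pay Pb = Ps − 24, where Ps is the price sellers receive.
On the curves, Pb = 282 - Q and Ps = 27 + 0.5Q; the wedge Ps − Pb = 24 gives 27 + 0.5Q − (282 - Q) = 24, so Q' = 186.
Then Pb = 282 − 1·186 = 96 and Ps = 27 + 0.5·186 = 120.
Buyers' price falls by P* − Pb = 112 − 96 = 16; sellers' price rises by Ps − P* = 120 − 112 = 8.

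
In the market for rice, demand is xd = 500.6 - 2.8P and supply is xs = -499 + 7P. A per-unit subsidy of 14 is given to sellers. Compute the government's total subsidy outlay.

Pre-subsidy: 500.6 - 2.8P = -499 + 7P gives P* = 102, x* = 215.
With the subsidy, sellers receive Ps = Pb + 14 for each unit, where Pb is the price buyers pay.
Supply in terms of Pb becomes xs = -499 + 7(Pb + 14) = -401 + 7Pb. Setting this equal to demand: 500.6 - 2.8Pb = -401 + 7Pb, so Pb = 92.
Sellers receive Ps = 92 + 14 = 106; x' = 500.6 − 2.8·92 = 243.
Government outlay = subsidy × quantity = 14 × 243 = 3402.

Government cost = 3402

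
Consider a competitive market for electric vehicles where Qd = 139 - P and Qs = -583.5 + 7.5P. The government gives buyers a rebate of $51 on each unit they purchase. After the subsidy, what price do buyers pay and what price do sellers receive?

Buyers pay $40; sellers receive $91

Pre-subsidy: 139 - P = -583.5 + 7.5P gives P* = 85, Q* = 54.
With the rebate, buyers effectively pay Pb = Ps − 51, where Ps is the price sellers receive.
Demand in terms of Ps becomes Qd = 139 − 1(Ps − 51) = 190 - Ps. Setting this equal to supply: 190 - Ps = -583.5 + 7.5Ps, so Ps = 91.
Buyers pay Pb = 91 − 51 = 40; Q' = -583.5 + 7.5·91 = 99.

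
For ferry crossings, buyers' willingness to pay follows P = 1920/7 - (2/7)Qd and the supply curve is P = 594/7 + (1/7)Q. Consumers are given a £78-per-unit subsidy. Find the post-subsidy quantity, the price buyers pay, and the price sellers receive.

Pre-subsidy: 1920/7 - (2/7)Q = 594/7 + (1/7)Q gives Q* = 442 and P* = 148.
With the rebate, buyers effectively pay Pb = Ps − 78, where Ps is the price sellers receive.
On the curves, Pb = 1920/7 - (2/7)Q and Ps = 594/7 + (1/7)Q; the wedge Ps − Pb = 78 gives 594/7 + (1/7)Q − (1920/7 - (2/7)Q) = 78, so Q' = 624.
Then Pb = 1920/7 − (2/7)·624 = 96 and Ps = 594/7 + (1/7)·624 = 174.

Q' = 624; buyers pay £96; sellers receive £174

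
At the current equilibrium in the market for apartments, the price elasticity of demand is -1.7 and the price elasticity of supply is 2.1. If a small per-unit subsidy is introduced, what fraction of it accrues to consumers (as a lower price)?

For a small subsidy around the equilibrium, the benefit split depends on the relative slopes, which at a point are proportional to the elasticities.
Buyer share = εs/(εs + |εd|) = 2.1/(2.1 + 1.7) = 21/38; seller share = |εd|/(εs + |εd|) = 17/38.

Consumer share = 21/38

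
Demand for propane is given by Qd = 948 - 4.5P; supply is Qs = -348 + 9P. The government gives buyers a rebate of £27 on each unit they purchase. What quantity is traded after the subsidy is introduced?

Q' = 597

Pre-subsidy: 948 - 4.5P = -348 + 9P gives P* = 96, Q* = 516.
With the rebate, buyers effectively pay Pb = Ps − 27, where Ps is the price sellers receive.
Demand in terms of Ps becomes Qd = 948 − 4.5(Ps − 27) = 1069.5 - 4.5Ps. Setting this equal to supply: 1069.5 - 4.5Ps = -348 + 9Ps, so Ps = 105.
Buyers pay Pb = 105 − 27 = 78; Q' = -348 + 9·105 = 597.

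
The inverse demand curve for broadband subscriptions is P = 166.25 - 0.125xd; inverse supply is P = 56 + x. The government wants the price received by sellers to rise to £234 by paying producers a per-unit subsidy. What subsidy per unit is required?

Required subsidy s = £90 per unit

At a seller price of 234, quantity supplied is -56 + 1·234 = 178.
Buyers absorb 178 only when they pay Pb = 166.25 − 0.125·178 = 144.
s = Ps − Pb = 234 − 144 = 90.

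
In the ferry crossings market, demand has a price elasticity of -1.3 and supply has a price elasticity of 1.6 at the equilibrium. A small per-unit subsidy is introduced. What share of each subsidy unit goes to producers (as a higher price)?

Producer share = 13/29

For a small subsidy around the equilibrium, the benefit split depends on the relative slopes, which at a point are proportional to the elasticities.
Buyer share = εs/(εs + |εd|) = 1.6/(1.6 + 1.3) = 16/29; seller share = |εd|/(εs + |εd|) = 13/29.
So producers capture 13/29 of the subsidy.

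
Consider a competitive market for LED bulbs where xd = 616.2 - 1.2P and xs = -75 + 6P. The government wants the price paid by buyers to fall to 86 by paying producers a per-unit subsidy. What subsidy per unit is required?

At a buyer price of 86, quantity demanded is 616.2 − 1.2·86 = 513.
Sellers supply 513 only when they receive Ps with -75 + 6·Ps = 513, i.e. Ps = 98.
s = Ps − Pb = 98 − 86 = 12.

Required subsidy s = 12 per unit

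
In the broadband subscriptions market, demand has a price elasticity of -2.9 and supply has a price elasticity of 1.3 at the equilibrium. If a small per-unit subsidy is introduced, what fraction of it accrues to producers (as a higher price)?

Producer share = 29/42

For a small subsidy around the equilibrium, the benefit split depends on the relative slopes, which at a point are proportional to the elasticities.
Buyer share = εs/(εs + |εd|) = 1.3/(1.3 + 2.9) = 13/42; seller share = |εd|/(εs + |εd|) = 29/42.
So producers capture 29/42 of the subsidy.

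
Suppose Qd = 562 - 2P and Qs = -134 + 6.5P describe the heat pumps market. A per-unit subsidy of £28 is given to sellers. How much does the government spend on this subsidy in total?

Pre-subsidy: 562 - 2P = -134 + 6.5P gives P* = 1392/17, Q* = 6770/17.
With the subsidy, sellers receive Ps = Pb + 28 for each unit, where Pb is the price buyers pay.
Supply in terms of Pb becomes Qs = -134 + 6.5(Pb + 28) = 48 + 6.5Pb. Setting this equal to demand: 562 - 2Pb = 48 + 6.5Pb, so Pb = 1028/17.
Sellers receive Ps = 1028/17 + 28 = 1504/17; Q' = 562 − 2·(1028/17) = 7498/17.
Government outlay = subsidy × quantity = 28 × 7498/17 = 209944/17.

Government cost = 209944/17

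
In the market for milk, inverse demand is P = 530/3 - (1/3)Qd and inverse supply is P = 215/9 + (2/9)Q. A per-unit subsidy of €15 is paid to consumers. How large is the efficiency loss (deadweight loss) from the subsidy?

Deadweight loss = €202.5

Pre-subsidy: 530/3 - (1/3)Q = 215/9 + (2/9)Q gives Q* = 275 and P* = 85.
With the rebate, buyers effectively pay Pb = Ps − 15, where Ps is the price sellers receive.
On the curves, Pb = 530/3 - (1/3)Q and Ps = 215/9 + (2/9)Q; the wedge Ps − Pb = 15 gives 215/9 + (2/9)Q − (530/3 - (1/3)Q) = 15, so Q' = 302.
Then Pb = 530/3 − (1/3)·302 = 76 and Ps = 215/9 + (2/9)·302 = 91.
The subsidy expands output by 302 − 275 = 27 past the efficient level; on those units the gap between marginal cost and willingness to pay runs from 0 up to 15.
DWL = ½ × 15 × 27 = 202.5.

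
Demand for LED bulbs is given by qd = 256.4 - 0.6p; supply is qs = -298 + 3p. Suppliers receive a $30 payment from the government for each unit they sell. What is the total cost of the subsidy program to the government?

Pre-subsidy: 256.4 - 0.6p = -298 + 3p gives p* = 154, q* = 164.
With the subsidy, sellers receive ps = pb + 30 for each unit, where pb is the price buyers pay.
Supply in terms of pb becomes qs = -298 + 3(pb + 30) = -208 + 3pb. Setting this equal to demand: 256.4 - 0.6pb = -208 + 3pb, so pb = 129.
Sellers receive ps = 129 + 30 = 159; q' = 256.4 − 0.6·129 = 179.
Government outlay = subsidy × quantity = 30 × 179 = 5370.

Government cost = $5370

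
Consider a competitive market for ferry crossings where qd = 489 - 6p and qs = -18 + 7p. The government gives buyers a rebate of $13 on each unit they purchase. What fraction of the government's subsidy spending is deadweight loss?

Pre-subsidy: 489 - 6p = -18 + 7p gives p* = 39, q* = 255.
With the rebate, buyers effectively pay pb = ps − 13, where ps is the price sellers receive.
Demand in terms of ps becomes qd = 489 − 6(ps − 13) = 567 - 6ps. Setting this equal to supply: 567 - 6ps = -18 + 7ps, so ps = 45.
Buyers pay pb = 45 − 13 = 32; q' = -18 + 7·45 = 297.
ΔCS = ½(255 + 297)(39 − 32) = 1932; ΔPS = ½(255 + 297)(45 − 39) = 1656.
Government spending = 13 × 297 = 3861.
DWL = ½ × 13 × (297 − 255) = 273; fraction = 273 / 3861 = 7/99.

DWL / government spending = 7/99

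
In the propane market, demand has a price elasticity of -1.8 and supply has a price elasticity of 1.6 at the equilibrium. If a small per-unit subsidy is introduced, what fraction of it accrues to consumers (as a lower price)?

Consumer share = 8/17

For a small subsidy around the equilibrium, the benefit split depends on the relative slopes, which at a point are proportional to the elasticities.
Buyer share = εs/(εs + |εd|) = 1.6/(1.6 + 1.8) = 8/17; seller share = |εd|/(εs + |εd|) = 9/17.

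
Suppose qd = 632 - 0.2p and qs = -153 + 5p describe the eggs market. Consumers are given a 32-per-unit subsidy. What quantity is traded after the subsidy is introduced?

q' = 15807/26

Pre-subsidy: 632 - 0.2p = -153 + 5p gives p* = 3925/26, q* = 15647/26.
With the rebate, buyers effectively pay pb = ps − 32, where ps is the price sellers receive.
Demand in terms of ps becomes qd = 632 − 0.2(ps − 32) = 638.4 - 0.2ps. Setting this equal to supply: 638.4 - 0.2ps = -153 + 5ps, so ps = 3957/26.
Buyers pay pb = 3957/26 − 32 = 3125/26; q' = -153 + 5·(3957/26) = 15807/26.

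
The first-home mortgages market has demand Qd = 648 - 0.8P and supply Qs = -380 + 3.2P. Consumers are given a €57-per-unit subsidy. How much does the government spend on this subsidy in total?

Pre-subsidy: 648 - 0.8P = -380 + 3.2P gives P* = 257, Q* = 442.4.
With the rebate, buyers effectively pay Pb = Ps − 57, where Ps is the price sellers receive.
Demand in terms of Ps becomes Qd = 648 − 0.8(Ps − 57) = 693.6 - 0.8Ps. Setting this equal to supply: 693.6 - 0.8Ps = -380 + 3.2Ps, so Ps = 268.4.
Buyers pay Pb = 268.4 − 57 = 211.4; Q' = -380 + 3.2·268.4 = 478.88.
Government outlay = subsidy × quantity = 57 × 478.88 = 27296.16.

Government cost = €27296.16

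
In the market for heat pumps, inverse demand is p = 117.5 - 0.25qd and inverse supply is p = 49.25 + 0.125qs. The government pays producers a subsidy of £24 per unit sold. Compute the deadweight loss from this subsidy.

Pre-subsidy: 117.5 - 0.25q = 49.25 + 0.125q gives q* = 182 and p* = 72.
With the subsidy, sellers receive ps = pb + 24 for each unit, where pb is the price buyers pay.
On the curves, pb = 117.5 - 0.25q and ps = 49.25 + 0.125q; the wedge ps − pb = 24 gives 49.25 + 0.125q − (117.5 - 0.25q) = 24, so q' = 246.
Then pb = 117.5 − 0.25·246 = 56 and ps = 49.25 + 0.125·246 = 80.
The subsidy expands output by 246 − 182 = 64 past the efficient level; on those units the gap between marginal cost and willingness to pay runs from 0 up to 24.
DWL = ½ × 24 × 64 = 768.

Deadweight loss = £768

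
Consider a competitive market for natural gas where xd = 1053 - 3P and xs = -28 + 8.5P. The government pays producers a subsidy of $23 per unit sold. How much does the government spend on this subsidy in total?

Pre-subsidy: 1053 - 3P = -28 + 8.5P gives P* = 94, x* = 771.
With the subsidy, sellers receive Ps = Pb + 23 for each unit, where Pb is the price buyers pay.
Supply in terms of Pb becomes xs = -28 + 8.5(Pb + 23) = 167.5 + 8.5Pb. Setting this equal to demand: 1053 - 3Pb = 167.5 + 8.5Pb, so Pb = 77.
Sellers receive Ps = 77 + 23 = 100; x' = 1053 − 3·77 = 822.
Government outlay = subsidy × quantity = 23 × 822 = 18906.

Government cost = $18906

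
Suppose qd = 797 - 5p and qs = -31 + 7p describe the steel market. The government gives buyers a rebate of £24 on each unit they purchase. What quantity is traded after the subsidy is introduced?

Pre-subsidy: 797 - 5p = -31 + 7p gives p* = 69, q* = 452.
With the rebate, buyers effectively pay pb = ps − 24, where ps is the price sellers receive.
Demand in terms of ps becomes qd = 797 − 5(ps − 24) = 917 - 5ps. Setting this equal to supply: 917 - 5ps = -31 + 7ps, so ps = 79.
Buyers pay pb = 79 − 24 = 55; q' = -31 + 7·79 = 522.

q' = 522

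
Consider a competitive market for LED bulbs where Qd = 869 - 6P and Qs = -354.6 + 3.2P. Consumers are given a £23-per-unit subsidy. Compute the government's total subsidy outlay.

Pre-subsidy: 869 - 6P = -354.6 + 3.2P gives P* = 133, Q* = 71.
With the rebate, buyers effectively pay Pb = Ps − 23, where Ps is the price sellers receive.
Demand in terms of Ps becomes Qd = 869 − 6(Ps − 23) = 1007 - 6Ps. Setting this equal to supply: 1007 - 6Ps = -354.6 + 3.2Ps, so Ps = 148.
Buyers pay Pb = 148 − 23 = 125; Q' = -354.6 + 3.2·148 = 119.
Government outlay = subsidy × quantity = 23 × 119 = 2737.

Government cost = £2737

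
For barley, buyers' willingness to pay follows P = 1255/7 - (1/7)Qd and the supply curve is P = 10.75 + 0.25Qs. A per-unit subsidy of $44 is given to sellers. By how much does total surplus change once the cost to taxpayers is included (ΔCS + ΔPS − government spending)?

Net change in total surplus = -$2464

Pre-subsidy: 1255/7 - (1/7)Q = 10.75 + 0.25Q gives Q* = 429 and P* = 118.
With the subsidy, sellers receive Ps = Pb + 44 for each unit, where Pb is the price buyers pay.
On the curves, Pb = 1255/7 - (1/7)Q and Ps = 10.75 + 0.25Q; the wedge Ps − Pb = 44 gives 10.75 + 0.25Q − (1255/7 - (1/7)Q) = 44, so Q' = 541.
Then Pb = 1255/7 − (1/7)·541 = 102 and Ps = 10.75 + 0.25·541 = 146.
ΔCS = ½(429 + 541)(118 − 102) = 7760; ΔPS = ½(429 + 541)(146 − 118) = 13580.
Government spending = 44 × 541 = 23804.
Net change = 7760 + 13580 − 23804 = -2464. The loss equals the DWL triangle ½·44·112.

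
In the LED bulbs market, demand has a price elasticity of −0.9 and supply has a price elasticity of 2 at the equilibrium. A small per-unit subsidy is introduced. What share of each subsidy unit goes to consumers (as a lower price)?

Consumer share = 20/29

For a small subsidy around the equilibrium, the benefit split depends on the relative slopes, which at a point are proportional to the elasticities.
Buyer share = εs/(εs + |εd|) = 2/(2 + 0.9) = 20/29; seller share = |εd|/(εs + |εd|) = 9/29.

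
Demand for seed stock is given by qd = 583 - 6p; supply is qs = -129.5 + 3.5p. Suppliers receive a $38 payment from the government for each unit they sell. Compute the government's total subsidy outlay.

Government cost = $8246

Pre-subsidy: 583 - 6p = -129.5 + 3.5p gives p* = 75, q* = 133.
With the subsidy, sellers receive ps = pb + 38 for each unit, where pb is the price buyers pay.
Supply in terms of pb becomes qs = -129.5 + 3.5(pb + 38) = 3.5 + 3.5pb. Setting this equal to demand: 583 - 6pb = 3.5 + 3.5pb, so pb = 61.
Sellers receive ps = 61 + 38 = 99; q' = 583 − 6·61 = 217.
Government outlay = subsidy × quantity = 38 × 217 = 8246.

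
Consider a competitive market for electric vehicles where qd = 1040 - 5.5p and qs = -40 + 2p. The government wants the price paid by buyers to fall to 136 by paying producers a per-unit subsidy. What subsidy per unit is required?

Required subsidy s = 30 per unit

At a buyer price of 136, quantity demanded is 1040 − 5.5·136 = 292.
Sellers supply 292 only when they receive ps with -40 + 2·ps = 292, i.e. ps = 166.
s = ps − pb = 166 − 136 = 30.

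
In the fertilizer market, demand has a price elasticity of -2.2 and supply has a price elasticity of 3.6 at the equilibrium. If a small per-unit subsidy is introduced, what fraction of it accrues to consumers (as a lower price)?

For a small subsidy around the equilibrium, the benefit split depends on the relative slopes, which at a point are proportional to the elasticities.
Buyer share = εs/(εs + |εd|) = 3.6/(3.6 + 2.2) = 18/29; seller share = |εd|/(εs + |εd|) = 11/29.

Consumer share = 18/29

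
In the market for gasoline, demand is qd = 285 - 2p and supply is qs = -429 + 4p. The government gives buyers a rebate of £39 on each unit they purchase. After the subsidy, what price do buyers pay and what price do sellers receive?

Buyers pay £93; sellers receive £132

Pre-subsidy: 285 - 2p = -429 + 4p gives p* = 119, q* = 47.
With the rebate, buyers effectively pay pb = ps − 39, where ps is the price sellers receive.
Demand in terms of ps becomes qd = 285 − 2(ps − 39) = 363 - 2ps. Setting this equal to supply: 363 - 2ps = -429 + 4ps, so ps = 132.
Buyers pay pb = 132 − 39 = 93; q' = -429 + 4·132 = 99.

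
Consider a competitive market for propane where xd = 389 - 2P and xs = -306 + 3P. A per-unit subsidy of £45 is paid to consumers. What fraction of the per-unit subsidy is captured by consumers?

Pre-subsidy: 389 - 2P = -306 + 3P gives P* = 139, x* = 111.
With the rebate, buyers effectively pay Pb = Ps − 45, where Ps is the price sellers receive.
Demand in terms of Ps becomes xd = 389 − 2(Ps − 45) = 479 - 2Ps. Setting this equal to supply: 479 - 2Ps = -306 + 3Ps, so Ps = 157.
Buyers pay Pb = 157 − 45 = 112; x' = -306 + 3·157 = 165.
Buyers' price falls by P* − Pb = 139 − 112 = 27; sellers' price rises by Ps − P* = 157 − 139 = 18.
So consumers capture 27/45 = 0.6 of each unit of subsidy.

Consumer share = 0.6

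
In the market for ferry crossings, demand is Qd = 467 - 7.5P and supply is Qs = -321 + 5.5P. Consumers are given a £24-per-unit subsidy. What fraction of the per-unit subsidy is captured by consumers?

Consumer share = 11/26

Pre-subsidy: 467 - 7.5P = -321 + 5.5P gives P* = 788/13, Q* = 161/13.
With the rebate, buyers effectively pay Pb = Ps − 24, where Ps is the price sellers receive.
Demand in terms of Ps becomes Qd = 467 − 7.5(Ps − 24) = 647 - 7.5Ps. Setting this equal to supply: 647 - 7.5Ps = -321 + 5.5Ps, so Ps = 968/13.
Buyers pay Pb = 968/13 − 24 = 656/13; Q' = -321 + 5.5·(968/13) = 1151/13.
Buyers' price falls by P* − Pb = 788/13 − 656/13 = 132/13; sellers' price rises by Ps − P* = 968/13 − 788/13 = 180/13.
So consumers capture (132/13)/24 = 11/26 of each unit of subsidy.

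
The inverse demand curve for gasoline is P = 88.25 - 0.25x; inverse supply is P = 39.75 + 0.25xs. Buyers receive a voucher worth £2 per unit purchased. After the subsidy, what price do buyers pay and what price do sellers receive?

Pre-subsidy: 88.25 - 0.25x = 39.75 + 0.25x gives x* = 97 and P* = 64.
With the rebate, buyers effectively pay Pb = Ps − 2, where Ps is the price sellers receive.
On the curves, Pb = 88.25 - 0.25x and Ps = 39.75 + 0.25x; the wedge Ps − Pb = 2 gives 39.75 + 0.25x − (88.25 - 0.25x) = 2, so x' = 101.
Then Pb = 88.25 − 0.25·101 = 63 and Ps = 39.75 + 0.25·101 = 65.

Buyers pay £63; sellers receive £65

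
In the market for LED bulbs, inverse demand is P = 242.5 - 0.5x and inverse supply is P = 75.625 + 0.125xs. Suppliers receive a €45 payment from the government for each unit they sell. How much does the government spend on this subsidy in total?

Pre-subsidy: 242.5 - 0.5x = 75.625 + 0.125x gives x* = 267 and P* = 109.
With the subsidy, sellers receive Ps = Pb + 45 for each unit, where Pb is the price buyers pay.
On the curves, Pb = 242.5 - 0.5x and Ps = 75.625 + 0.125x; the wedge Ps − Pb = 45 gives 75.625 + 0.125x − (242.5 - 0.5x) = 45, so x' = 339.
Then Pb = 242.5 − 0.5·339 = 73 and Ps = 75.625 + 0.125·339 = 118.
Government outlay = subsidy × quantity = 45 × 339 = 15255.

Government cost = €15255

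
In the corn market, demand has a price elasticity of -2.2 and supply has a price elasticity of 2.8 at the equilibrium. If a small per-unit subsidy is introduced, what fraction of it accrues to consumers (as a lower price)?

Consumer share = 0.56

For a small subsidy around the equilibrium, the benefit split depends on the relative slopes, which at a point are proportional to the elasticities.
Buyer share = εs/(εs + |εd|) = 2.8/(2.8 + 2.2) = 0.56; seller share = |εd|/(εs + |εd|) = 0.44.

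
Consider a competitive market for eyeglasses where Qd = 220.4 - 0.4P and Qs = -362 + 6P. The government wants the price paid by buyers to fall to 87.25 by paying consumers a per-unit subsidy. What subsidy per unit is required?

Required subsidy s = 4 per unit

At a buyer price of 87.25, quantity demanded is 220.4 − 0.4·87.25 = 185.5.
Sellers supply 185.5 only when they receive Ps with -362 + 6·Ps = 185.5, i.e. Ps = 91.25.
s = Ps − Pb = 91.25 − 87.25 = 4.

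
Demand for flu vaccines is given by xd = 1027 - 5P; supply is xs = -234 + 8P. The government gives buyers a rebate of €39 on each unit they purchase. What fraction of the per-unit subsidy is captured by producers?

Producer share = 5/13

Pre-subsidy: 1027 - 5P = -234 + 8P gives P* = 97, x* = 542.
With the rebate, buyers effectively pay Pb = Ps − 39, where Ps is the price sellers receive.
Demand in terms of Ps becomes xd = 1027 − 5(Ps − 39) = 1222 - 5Ps. Setting this equal to supply: 1222 - 5Ps = -234 + 8Ps, so Ps = 112.
Buyers pay Pb = 112 − 39 = 73; x' = -234 + 8·112 = 662.
Buyers' price falls by P* − Pb = 97 − 73 = 24; sellers' price rises by Ps − P* = 112 − 97 = 15.
So producers capture 15/39 = 5/13 of each unit of subsidy.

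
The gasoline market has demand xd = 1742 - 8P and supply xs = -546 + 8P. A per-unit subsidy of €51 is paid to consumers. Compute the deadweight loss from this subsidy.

Deadweight loss = €5202

Pre-subsidy: 1742 - 8P = -546 + 8P gives P* = 143, x* = 598.
With the rebate, buyers effectively pay Pb = Ps − 51, where Ps is the price sellers receive.
Demand in terms of Ps becomes xd = 1742 − 8(Ps − 51) = 2150 - 8Ps. Setting this equal to supply: 2150 - 8Ps = -546 + 8Ps, so Ps = 168.5.
Buyers pay Pb = 168.5 − 51 = 117.5; x' = -546 + 8·168.5 = 802.
The subsidy expands output by 802 − 598 = 204 past the efficient level; on those units the gap between marginal cost and willingness to pay runs from 0 up to 51.
DWL = ½ × 51 × 204 = 5202.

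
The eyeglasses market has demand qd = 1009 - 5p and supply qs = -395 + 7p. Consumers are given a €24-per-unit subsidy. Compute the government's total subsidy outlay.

Government cost = €11856

Pre-subsidy: 1009 - 5p = -395 + 7p gives p* = 117, q* = 424.
With the rebate, buyers effectively pay pb = ps − 24, where ps is the price sellers receive.
Demand in terms of ps becomes qd = 1009 − 5(ps − 24) = 1129 - 5ps. Setting this equal to supply: 1129 - 5ps = -395 + 7ps, so ps = 127.
Buyers pay pb = 127 − 24 = 103; q' = -395 + 7·127 = 494.
Government outlay = subsidy × quantity = 24 × 494 = 11856.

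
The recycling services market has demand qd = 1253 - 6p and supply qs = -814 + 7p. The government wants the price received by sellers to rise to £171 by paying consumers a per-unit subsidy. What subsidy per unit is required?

At a seller price of 171, quantity supplied is -814 + 7·171 = 383.
Buyers absorb 383 only when they pay pb with 1253 − 6·pb = 383, i.e. pb = 145.
s = ps − pb = 171 − 145 = 26.

Required subsidy s = £26 per unit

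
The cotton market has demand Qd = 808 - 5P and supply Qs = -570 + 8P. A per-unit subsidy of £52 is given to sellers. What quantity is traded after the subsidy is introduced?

Pre-subsidy: 808 - 5P = -570 + 8P gives P* = 106, Q* = 278.
With the subsidy, sellers receive Ps = Pb + 52 for each unit, where Pb is the price buyers pay.
Supply in terms of Pb becomes Qs = -570 + 8(Pb + 52) = -154 + 8Pb. Setting this equal to demand: 808 - 5Pb = -154 + 8Pb, so Pb = 74.
Sellers receive Ps = 74 + 52 = 126; Q' = 808 − 5·74 = 438.

Q' = 438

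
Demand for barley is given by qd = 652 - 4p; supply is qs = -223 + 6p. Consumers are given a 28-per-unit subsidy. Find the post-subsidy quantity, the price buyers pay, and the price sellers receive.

Pre-subsidy: 652 - 4p = -223 + 6p gives p* = 87.5, q* = 302.
With the rebate, buyers effectively pay pb = ps − 28, where ps is the price sellers receive.
Demand in terms of ps becomes qd = 652 − 4(ps − 28) = 764 - 4ps. Setting this equal to supply: 764 - 4ps = -223 + 6ps, so ps = 98.7.
Buyers pay pb = 98.7 − 28 = 70.7; q' = -223 + 6·98.7 = 369.2.

q' = 369.2; buyers pay 70.7; sellers receive 98.7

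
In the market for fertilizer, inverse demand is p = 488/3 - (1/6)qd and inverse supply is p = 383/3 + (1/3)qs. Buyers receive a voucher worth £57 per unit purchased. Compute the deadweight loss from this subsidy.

Pre-subsidy: 488/3 - (1/6)q = 383/3 + (1/3)q gives q* = 70 and p* = 151.
With the rebate, buyers effectively pay pb = ps − 57, where ps is the price sellers receive.
On the curves, pb = 488/3 - (1/6)q and ps = 383/3 + (1/3)q; the wedge ps − pb = 57 gives 383/3 + (1/3)q − (488/3 - (1/6)q) = 57, so q' = 184.
Then pb = 488/3 − (1/6)·184 = 132 and ps = 383/3 + (1/3)·184 = 189.
The subsidy expands output by 184 − 70 = 114 past the efficient level; on those units the gap between marginal cost and willingness to pay runs from 0 up to 57.
DWL = ½ × 57 × 114 = 3249.

Deadweight loss = £3249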